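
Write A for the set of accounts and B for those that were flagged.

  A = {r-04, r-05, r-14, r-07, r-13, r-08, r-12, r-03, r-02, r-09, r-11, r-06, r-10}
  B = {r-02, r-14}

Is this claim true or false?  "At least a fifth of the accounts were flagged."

False

'At least a fifth of the accounts were flagged' holds iff |A ∩ B| / |A| ≥ 1/5.
A (the restrictor) = {r-04, r-05, r-14, r-07, r-13, r-08, r-12, r-03, r-02, r-09, r-11, r-06, r-10}, |A| = 13.
A ∩ B = {r-14, r-02}, so |A ∩ B| = 2.
A ∖ B = {r-04, r-05, r-07, r-13, r-08, r-12, r-03, r-09, r-11, r-06, r-10}, so |A ∖ B| = 11.
|A ∩ B|/|A| = 2/13, so the statement is false.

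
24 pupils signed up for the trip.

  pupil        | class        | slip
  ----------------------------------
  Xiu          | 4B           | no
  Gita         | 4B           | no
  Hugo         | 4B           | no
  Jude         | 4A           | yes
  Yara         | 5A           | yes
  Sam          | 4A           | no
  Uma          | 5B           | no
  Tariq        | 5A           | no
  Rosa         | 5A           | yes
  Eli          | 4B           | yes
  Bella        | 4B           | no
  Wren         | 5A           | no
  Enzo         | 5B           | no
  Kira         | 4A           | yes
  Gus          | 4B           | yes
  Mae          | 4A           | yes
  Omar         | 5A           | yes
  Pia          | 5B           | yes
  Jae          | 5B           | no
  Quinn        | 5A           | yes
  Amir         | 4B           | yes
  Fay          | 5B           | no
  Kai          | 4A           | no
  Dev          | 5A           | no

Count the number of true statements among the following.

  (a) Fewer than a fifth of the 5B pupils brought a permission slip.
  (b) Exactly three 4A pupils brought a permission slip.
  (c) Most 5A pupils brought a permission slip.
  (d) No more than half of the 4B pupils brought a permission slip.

(a) 5B: |A| = 5, |A ∩ B| = 1; needs |A ∩ B| / |A| < 1/5 — false.
(b) 4A: |A| = 5, |A ∩ B| = 3; needs |A ∩ B| = 3 — true.
(c) 5A: |A| = 7, |A ∩ B| = 4; needs |A ∩ B| > |A ∖ B| — true.
(d) 4B: |A| = 7, |A ∩ B| = 3; needs |A ∩ B| ≤ |A ∖ B| — true.

3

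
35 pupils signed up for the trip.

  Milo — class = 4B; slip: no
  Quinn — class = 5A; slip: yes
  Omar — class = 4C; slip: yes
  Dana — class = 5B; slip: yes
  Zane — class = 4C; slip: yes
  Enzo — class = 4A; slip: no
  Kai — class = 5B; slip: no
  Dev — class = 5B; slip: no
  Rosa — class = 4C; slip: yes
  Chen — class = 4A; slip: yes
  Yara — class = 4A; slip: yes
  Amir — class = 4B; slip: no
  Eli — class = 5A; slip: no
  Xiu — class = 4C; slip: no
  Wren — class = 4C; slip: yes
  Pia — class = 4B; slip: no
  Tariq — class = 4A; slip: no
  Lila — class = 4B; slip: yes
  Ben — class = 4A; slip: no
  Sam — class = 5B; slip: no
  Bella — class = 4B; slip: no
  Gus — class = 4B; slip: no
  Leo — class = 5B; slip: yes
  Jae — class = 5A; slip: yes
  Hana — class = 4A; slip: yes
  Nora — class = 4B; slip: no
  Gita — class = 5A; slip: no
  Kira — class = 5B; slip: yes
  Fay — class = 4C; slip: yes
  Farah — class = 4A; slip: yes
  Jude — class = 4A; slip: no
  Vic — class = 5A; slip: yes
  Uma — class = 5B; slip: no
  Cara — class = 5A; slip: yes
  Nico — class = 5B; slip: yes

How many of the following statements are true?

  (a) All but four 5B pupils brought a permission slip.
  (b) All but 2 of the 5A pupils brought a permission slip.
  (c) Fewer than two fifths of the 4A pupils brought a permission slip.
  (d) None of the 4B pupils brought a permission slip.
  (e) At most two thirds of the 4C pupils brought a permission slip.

2

(a) 5B: |A| = 8, |A ∩ B| = 4; needs |A ∖ B| = 4 — true.
(b) 5A: |A| = 6, |A ∩ B| = 4; needs |A ∖ B| = 2 — true.
(c) 4A: |A| = 8, |A ∩ B| = 4; needs |A ∩ B| / |A| < 2/5 — false.
(d) 4B: |A| = 7, |A ∩ B| = 1; needs A ∩ B = ∅ (|A ∩ B| = 0) — false.
(e) 4C: |A| = 6, |A ∩ B| = 5; needs |A ∩ B| / |A| ≤ 2/3 — false.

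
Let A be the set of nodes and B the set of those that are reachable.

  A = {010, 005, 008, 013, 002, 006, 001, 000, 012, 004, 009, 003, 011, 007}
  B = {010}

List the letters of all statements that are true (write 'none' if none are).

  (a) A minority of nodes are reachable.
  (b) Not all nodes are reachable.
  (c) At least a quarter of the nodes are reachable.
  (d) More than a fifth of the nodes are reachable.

|A| = 14, |A ∩ B| = 1, |A ∖ B| = 13.
(a) |A ∩ B| < |A ∖ B|: holds.
(b) A ⊄ B (|A ∖ B| ≥ 1): holds.
(c) |A ∩ B| / |A| ≥ 1/4: fails.
(d) |A ∩ B| / |A| > 1/5: fails.

(a), (b)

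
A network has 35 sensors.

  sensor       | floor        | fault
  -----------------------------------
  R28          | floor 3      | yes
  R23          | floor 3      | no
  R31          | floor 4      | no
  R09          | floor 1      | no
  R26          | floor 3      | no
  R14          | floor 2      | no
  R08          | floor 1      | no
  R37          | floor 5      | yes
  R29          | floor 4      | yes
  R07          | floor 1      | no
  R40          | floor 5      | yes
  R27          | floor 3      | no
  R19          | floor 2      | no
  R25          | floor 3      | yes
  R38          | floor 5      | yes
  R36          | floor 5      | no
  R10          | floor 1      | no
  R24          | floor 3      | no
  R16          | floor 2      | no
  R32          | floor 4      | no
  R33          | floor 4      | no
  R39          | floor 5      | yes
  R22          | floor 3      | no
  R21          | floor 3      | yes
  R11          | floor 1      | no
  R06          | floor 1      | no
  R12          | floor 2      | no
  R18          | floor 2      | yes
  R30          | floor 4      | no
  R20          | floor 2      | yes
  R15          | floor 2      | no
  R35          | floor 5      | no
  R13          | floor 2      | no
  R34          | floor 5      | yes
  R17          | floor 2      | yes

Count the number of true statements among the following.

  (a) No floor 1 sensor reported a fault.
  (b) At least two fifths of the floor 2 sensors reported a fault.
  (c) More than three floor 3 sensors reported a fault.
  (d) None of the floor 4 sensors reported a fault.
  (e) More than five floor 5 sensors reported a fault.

1

(a) floor 1: |A| = 6, |A ∩ B| = 0; needs A ∩ B = ∅ (|A ∩ B| = 0) — true.
(b) floor 2: |A| = 9, |A ∩ B| = 3; needs |A ∩ B| / |A| ≥ 2/5 — false.
(c) floor 3: |A| = 8, |A ∩ B| = 3; needs |A ∩ B| > 3 — false.
(d) floor 4: |A| = 5, |A ∩ B| = 1; needs A ∩ B = ∅ (|A ∩ B| = 0) — false.
(e) floor 5: |A| = 7, |A ∩ B| = 5; needs |A ∩ B| > 5 — false.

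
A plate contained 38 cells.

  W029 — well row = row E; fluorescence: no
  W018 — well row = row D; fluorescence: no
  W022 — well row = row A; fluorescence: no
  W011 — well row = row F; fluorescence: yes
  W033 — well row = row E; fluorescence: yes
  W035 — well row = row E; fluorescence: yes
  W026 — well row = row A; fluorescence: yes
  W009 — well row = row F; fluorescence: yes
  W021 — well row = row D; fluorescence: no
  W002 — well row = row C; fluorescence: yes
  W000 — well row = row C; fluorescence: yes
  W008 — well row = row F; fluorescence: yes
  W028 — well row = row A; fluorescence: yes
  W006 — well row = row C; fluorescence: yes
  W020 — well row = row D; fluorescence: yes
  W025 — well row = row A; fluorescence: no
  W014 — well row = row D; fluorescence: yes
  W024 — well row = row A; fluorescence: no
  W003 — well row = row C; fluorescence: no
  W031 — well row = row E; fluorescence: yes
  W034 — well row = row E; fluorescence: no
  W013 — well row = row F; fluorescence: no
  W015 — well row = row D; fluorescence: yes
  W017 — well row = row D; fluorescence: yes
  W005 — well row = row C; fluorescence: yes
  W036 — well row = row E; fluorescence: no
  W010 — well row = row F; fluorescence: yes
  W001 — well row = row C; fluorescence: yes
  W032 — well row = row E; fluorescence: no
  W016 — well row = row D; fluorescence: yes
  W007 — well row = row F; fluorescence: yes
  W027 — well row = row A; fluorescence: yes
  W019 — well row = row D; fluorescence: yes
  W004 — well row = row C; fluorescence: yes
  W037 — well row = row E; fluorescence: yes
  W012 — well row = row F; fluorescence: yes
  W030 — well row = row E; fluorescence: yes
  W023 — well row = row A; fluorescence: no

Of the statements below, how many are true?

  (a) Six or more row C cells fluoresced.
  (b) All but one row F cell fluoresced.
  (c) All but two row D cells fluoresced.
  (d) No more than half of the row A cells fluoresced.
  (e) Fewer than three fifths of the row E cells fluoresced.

5

(a) row C: |A| = 7, |A ∩ B| = 6; needs |A ∩ B| ≥ 6 — true.
(b) row F: |A| = 7, |A ∩ B| = 6; needs |A ∖ B| = 1 — true.
(c) row D: |A| = 8, |A ∩ B| = 6; needs |A ∖ B| = 2 — true.
(d) row A: |A| = 7, |A ∩ B| = 3; needs |A ∩ B| ≤ |A ∖ B| — true.
(e) row E: |A| = 9, |A ∩ B| = 5; needs |A ∩ B| / |A| < 3/5 — true.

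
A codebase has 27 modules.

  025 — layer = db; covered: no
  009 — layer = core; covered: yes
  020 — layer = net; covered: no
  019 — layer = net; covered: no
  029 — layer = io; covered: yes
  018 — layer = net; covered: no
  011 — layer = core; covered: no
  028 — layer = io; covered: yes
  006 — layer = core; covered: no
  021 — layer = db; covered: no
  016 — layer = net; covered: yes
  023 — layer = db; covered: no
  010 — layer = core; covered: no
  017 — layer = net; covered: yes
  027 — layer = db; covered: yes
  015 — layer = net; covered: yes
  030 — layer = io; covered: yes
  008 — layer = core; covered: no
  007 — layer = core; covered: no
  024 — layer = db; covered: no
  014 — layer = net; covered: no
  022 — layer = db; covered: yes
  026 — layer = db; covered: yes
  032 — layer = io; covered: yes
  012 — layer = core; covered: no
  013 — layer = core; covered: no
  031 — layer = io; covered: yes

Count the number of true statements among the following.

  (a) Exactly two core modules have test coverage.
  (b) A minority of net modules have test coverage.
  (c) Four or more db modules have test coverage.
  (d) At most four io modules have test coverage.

1

(a) core: |A| = 8, |A ∩ B| = 1; needs |A ∩ B| = 2 — false.
(b) net: |A| = 7, |A ∩ B| = 3; needs |A ∩ B| < |A ∖ B| — true.
(c) db: |A| = 7, |A ∩ B| = 3; needs |A ∩ B| ≥ 4 — false.
(d) io: |A| = 5, |A ∩ B| = 5; needs |A ∩ B| ≤ 4 — false.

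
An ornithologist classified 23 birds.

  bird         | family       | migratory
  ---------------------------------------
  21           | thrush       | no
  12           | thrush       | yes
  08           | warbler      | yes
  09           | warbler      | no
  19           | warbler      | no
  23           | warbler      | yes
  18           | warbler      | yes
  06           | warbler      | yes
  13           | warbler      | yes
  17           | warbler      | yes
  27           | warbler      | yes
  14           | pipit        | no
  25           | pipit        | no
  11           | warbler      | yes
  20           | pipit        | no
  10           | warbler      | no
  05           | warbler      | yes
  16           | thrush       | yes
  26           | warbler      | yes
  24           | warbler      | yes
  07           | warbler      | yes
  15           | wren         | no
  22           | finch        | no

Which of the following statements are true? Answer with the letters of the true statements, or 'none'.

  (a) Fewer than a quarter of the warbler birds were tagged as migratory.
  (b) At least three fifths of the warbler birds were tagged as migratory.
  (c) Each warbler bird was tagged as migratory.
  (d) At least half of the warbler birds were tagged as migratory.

|A| = 15, |A ∩ B| = 12, |A ∖ B| = 3.
(a) |A ∩ B| / |A| < 1/4: fails.
(b) |A ∩ B| / |A| ≥ 3/5: holds.
(c) A ⊆ B, i.e. every element of A is in B (|A ∖ B| = 0): fails.
(d) |A ∩ B| ≥ |A ∖ B|: holds.

(b), (d)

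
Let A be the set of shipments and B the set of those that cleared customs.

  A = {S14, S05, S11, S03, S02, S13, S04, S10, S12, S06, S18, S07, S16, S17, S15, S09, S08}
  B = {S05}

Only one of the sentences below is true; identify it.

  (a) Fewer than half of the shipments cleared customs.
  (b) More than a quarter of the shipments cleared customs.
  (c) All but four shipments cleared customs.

|A| = 17, |A ∩ B| = 1, |A ∖ B| = 16.
(a) requires |A ∩ B| < |A ∖ B|: true.
(b) requires |A ∩ B| / |A| > 1/4: false.
(c) requires |A ∖ B| = 4: false.

(a)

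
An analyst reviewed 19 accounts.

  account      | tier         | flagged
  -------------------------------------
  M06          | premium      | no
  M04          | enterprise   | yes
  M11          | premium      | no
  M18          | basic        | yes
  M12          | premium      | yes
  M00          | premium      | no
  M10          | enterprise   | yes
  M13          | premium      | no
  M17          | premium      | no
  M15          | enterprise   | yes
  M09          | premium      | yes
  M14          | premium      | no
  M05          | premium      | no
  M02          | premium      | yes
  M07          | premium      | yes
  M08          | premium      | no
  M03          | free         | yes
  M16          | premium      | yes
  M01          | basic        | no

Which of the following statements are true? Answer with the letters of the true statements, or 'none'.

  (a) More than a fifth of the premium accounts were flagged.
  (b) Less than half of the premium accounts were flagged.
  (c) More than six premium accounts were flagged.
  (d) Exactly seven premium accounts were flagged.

|A| = 13, |A ∩ B| = 5, |A ∖ B| = 8.
(a) |A ∩ B| / |A| > 1/5: holds.
(b) |A ∩ B| < |A ∖ B|: holds.
(c) |A ∩ B| > 6: fails.
(d) |A ∩ B| = 7: fails.

(a), (b)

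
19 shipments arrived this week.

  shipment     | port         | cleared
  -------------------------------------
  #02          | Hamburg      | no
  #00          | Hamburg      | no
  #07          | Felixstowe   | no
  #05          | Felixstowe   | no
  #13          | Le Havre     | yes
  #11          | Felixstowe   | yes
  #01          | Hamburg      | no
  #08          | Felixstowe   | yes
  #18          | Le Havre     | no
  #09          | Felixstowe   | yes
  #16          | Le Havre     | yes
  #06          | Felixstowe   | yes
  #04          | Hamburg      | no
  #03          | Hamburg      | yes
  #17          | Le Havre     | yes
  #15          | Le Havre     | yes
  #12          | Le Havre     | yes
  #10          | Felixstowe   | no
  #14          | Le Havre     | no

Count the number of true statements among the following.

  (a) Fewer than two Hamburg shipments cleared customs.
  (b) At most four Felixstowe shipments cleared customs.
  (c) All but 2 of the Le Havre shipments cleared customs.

3

(a) Hamburg: |A| = 5, |A ∩ B| = 1; needs |A ∩ B| < 2 — true.
(b) Felixstowe: |A| = 7, |A ∩ B| = 4; needs |A ∩ B| ≤ 4 — true.
(c) Le Havre: |A| = 7, |A ∩ B| = 5; needs |A ∖ B| = 2 — true.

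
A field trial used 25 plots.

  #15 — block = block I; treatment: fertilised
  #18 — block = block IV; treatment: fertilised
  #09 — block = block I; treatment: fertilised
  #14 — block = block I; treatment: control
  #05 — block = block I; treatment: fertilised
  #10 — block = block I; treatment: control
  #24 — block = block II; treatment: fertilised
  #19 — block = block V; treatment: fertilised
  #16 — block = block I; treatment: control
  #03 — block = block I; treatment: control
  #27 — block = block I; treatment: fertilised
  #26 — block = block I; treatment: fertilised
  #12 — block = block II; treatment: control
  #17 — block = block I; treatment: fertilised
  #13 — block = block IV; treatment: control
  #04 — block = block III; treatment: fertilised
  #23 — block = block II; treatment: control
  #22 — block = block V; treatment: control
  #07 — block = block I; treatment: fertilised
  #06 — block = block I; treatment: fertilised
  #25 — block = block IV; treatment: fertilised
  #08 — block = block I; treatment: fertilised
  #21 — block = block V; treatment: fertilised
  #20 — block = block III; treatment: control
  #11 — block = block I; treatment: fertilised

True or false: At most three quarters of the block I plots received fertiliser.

Truth condition: |A ∩ B| / |A| ≤ 3/4.
A (the restrictor) = {#15, #09, #14, #05, #10, #16, #03, #27, #26, #17, #07, #06, #08, #11}, |A| = 14.
A ∩ B = {#15, #09, #05, #27, #26, #17, #07, #06, #08, #11}, so |A ∩ B| = 10.
A ∖ B = {#14, #10, #16, #03}, so |A ∖ B| = 4.
|A ∩ B|/|A| = 10/14, so the statement is true.

True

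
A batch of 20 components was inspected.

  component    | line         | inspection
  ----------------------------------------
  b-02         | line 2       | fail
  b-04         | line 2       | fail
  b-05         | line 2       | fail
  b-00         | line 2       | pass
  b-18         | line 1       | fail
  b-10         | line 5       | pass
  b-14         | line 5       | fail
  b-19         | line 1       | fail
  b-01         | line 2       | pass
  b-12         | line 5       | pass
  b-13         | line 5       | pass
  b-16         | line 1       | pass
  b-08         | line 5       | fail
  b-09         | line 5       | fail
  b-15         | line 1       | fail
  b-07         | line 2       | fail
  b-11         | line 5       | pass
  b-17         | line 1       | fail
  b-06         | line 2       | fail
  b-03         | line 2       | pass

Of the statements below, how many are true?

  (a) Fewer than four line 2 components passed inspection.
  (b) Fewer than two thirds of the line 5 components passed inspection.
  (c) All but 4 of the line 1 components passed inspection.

(a) line 2: |A| = 8, |A ∩ B| = 3; needs |A ∩ B| < 4 — true.
(b) line 5: |A| = 7, |A ∩ B| = 4; needs |A ∩ B| / |A| < 2/3 — true.
(c) line 1: |A| = 5, |A ∩ B| = 1; needs |A ∖ B| = 4 — true.

3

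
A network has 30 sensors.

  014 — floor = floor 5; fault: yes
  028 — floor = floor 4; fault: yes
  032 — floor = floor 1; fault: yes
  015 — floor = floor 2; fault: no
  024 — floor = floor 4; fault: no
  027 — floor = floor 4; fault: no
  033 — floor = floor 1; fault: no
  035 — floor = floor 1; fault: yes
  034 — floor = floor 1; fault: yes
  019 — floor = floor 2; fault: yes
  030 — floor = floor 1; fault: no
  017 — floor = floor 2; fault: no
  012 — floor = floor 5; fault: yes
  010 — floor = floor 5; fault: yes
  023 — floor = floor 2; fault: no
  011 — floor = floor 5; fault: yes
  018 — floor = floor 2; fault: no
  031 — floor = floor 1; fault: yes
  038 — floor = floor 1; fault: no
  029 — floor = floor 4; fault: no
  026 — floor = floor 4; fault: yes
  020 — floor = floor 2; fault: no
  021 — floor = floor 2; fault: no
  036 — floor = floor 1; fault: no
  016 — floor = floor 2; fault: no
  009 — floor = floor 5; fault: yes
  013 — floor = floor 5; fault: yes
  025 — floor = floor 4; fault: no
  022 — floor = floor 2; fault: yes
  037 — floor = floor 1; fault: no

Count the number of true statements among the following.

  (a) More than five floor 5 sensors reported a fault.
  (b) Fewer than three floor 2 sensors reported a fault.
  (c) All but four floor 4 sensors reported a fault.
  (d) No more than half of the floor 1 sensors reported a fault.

4

(a) floor 5: |A| = 6, |A ∩ B| = 6; needs |A ∩ B| > 5 — true.
(b) floor 2: |A| = 9, |A ∩ B| = 2; needs |A ∩ B| < 3 — true.
(c) floor 4: |A| = 6, |A ∩ B| = 2; needs |A ∖ B| = 4 — true.
(d) floor 1: |A| = 9, |A ∩ B| = 4; needs |A ∩ B| ≤ |A ∖ B| — true.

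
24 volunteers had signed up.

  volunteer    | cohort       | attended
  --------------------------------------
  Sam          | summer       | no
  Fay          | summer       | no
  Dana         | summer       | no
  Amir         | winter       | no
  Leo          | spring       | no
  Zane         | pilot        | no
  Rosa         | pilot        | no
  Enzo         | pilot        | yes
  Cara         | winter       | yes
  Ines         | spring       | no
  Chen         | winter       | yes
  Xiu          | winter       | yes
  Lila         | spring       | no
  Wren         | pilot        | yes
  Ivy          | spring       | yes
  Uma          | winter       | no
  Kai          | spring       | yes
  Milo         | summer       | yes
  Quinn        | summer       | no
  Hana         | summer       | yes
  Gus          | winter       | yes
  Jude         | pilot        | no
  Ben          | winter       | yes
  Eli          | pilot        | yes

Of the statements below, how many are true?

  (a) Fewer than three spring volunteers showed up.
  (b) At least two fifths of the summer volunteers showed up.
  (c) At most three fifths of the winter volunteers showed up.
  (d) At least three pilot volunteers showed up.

2

(a) spring: |A| = 5, |A ∩ B| = 2; needs |A ∩ B| < 3 — true.
(b) summer: |A| = 6, |A ∩ B| = 2; needs |A ∩ B| / |A| ≥ 2/5 — false.
(c) winter: |A| = 7, |A ∩ B| = 5; needs |A ∩ B| / |A| ≤ 3/5 — false.
(d) pilot: |A| = 6, |A ∩ B| = 3; needs |A ∩ B| ≥ 3 — true.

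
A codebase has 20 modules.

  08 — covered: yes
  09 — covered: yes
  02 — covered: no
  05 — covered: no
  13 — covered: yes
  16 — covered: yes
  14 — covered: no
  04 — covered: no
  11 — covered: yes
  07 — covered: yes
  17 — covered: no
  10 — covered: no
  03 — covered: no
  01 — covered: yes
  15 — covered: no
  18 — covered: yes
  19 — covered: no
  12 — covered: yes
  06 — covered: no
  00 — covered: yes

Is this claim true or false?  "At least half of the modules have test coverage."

True

The determiner here denotes the relation: |A ∩ B| ≥ |A ∖ B|.
|A| = 20, |A ∩ B| = 10, |A ∖ B| = 10.
10 = 10, so the statement is true.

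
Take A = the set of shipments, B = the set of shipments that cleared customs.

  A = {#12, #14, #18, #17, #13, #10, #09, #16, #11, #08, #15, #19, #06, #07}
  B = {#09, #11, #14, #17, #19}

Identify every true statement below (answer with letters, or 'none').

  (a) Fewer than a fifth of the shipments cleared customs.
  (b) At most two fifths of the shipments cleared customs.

(b)

|A| = 14, |A ∩ B| = 5, |A ∖ B| = 9.
(a) |A ∩ B| / |A| < 1/5: fails.
(b) |A ∩ B| / |A| ≤ 2/5: holds.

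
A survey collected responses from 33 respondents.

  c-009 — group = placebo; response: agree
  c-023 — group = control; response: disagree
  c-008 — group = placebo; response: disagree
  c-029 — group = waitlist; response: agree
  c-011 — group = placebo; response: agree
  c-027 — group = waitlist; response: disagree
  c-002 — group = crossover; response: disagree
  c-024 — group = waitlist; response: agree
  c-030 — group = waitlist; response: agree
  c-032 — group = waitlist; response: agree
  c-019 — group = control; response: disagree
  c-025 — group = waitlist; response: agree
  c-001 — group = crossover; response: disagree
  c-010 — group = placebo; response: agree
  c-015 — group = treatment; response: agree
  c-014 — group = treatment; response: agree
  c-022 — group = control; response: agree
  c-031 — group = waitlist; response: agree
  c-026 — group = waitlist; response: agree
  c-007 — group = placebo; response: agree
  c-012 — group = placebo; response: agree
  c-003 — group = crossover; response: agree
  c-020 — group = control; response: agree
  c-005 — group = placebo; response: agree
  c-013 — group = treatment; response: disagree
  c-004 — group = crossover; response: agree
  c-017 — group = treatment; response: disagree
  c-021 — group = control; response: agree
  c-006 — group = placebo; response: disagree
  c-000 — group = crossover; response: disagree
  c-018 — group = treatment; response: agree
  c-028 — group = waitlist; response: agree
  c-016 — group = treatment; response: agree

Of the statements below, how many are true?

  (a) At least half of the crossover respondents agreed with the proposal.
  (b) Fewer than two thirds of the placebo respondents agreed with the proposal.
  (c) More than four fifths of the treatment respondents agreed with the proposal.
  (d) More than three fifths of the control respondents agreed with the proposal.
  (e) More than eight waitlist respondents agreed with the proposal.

0

(a) crossover: |A| = 5, |A ∩ B| = 2; needs |A ∩ B| ≥ |A ∖ B| — false.
(b) placebo: |A| = 8, |A ∩ B| = 6; needs |A ∩ B| / |A| < 2/3 — false.
(c) treatment: |A| = 6, |A ∩ B| = 4; needs |A ∩ B| / |A| > 4/5 — false.
(d) control: |A| = 5, |A ∩ B| = 3; needs |A ∩ B| / |A| > 3/5 — false.
(e) waitlist: |A| = 9, |A ∩ B| = 8; needs |A ∩ B| > 8 — false.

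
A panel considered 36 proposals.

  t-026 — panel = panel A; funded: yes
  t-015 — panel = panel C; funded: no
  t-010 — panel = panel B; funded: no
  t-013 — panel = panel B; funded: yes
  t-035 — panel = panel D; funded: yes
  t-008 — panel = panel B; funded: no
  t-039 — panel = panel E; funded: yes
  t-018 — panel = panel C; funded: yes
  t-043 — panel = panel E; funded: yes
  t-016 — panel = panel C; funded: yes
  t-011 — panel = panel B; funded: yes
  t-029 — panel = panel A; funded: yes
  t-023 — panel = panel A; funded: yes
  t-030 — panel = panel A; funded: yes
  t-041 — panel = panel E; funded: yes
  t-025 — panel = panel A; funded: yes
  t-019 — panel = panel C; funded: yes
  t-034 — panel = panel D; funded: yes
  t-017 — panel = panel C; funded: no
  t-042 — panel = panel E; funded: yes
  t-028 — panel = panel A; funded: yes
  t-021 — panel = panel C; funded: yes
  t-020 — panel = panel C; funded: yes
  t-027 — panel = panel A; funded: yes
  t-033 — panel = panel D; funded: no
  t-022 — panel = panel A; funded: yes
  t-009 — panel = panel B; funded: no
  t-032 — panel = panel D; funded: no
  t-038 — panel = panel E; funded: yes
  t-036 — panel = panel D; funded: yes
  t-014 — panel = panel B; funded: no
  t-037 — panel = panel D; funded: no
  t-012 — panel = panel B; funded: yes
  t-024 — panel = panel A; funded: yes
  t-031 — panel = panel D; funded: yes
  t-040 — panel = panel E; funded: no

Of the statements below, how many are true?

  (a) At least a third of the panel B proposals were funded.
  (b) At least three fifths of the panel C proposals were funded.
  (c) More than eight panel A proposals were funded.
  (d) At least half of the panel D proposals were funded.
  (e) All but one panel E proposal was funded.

(a) panel B: |A| = 7, |A ∩ B| = 3; needs |A ∩ B| / |A| ≥ 1/3 — true.
(b) panel C: |A| = 7, |A ∩ B| = 5; needs |A ∩ B| / |A| ≥ 3/5 — true.
(c) panel A: |A| = 9, |A ∩ B| = 9; needs |A ∩ B| > 8 — true.
(d) panel D: |A| = 7, |A ∩ B| = 4; needs |A ∩ B| ≥ |A ∖ B| — true.
(e) panel E: |A| = 6, |A ∩ B| = 5; needs |A ∖ B| = 1 — true.

5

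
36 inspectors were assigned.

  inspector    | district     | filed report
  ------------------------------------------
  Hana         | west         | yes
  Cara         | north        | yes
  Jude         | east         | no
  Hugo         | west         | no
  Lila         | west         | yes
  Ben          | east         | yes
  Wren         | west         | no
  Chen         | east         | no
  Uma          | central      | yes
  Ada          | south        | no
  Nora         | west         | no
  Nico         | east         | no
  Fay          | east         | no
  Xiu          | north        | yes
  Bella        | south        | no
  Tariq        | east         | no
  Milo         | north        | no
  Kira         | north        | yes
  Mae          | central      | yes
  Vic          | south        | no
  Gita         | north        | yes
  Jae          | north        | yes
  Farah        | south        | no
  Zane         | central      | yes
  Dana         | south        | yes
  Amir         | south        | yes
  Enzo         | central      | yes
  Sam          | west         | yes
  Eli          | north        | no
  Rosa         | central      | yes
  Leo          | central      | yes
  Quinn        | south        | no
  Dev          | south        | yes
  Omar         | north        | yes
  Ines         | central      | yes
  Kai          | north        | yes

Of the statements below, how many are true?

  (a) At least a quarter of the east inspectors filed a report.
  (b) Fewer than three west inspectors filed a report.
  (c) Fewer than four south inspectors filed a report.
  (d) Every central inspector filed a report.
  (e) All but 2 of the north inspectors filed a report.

(a) east: |A| = 6, |A ∩ B| = 1; needs |A ∩ B| / |A| ≥ 1/4 — false.
(b) west: |A| = 6, |A ∩ B| = 3; needs |A ∩ B| < 3 — false.
(c) south: |A| = 8, |A ∩ B| = 3; needs |A ∩ B| < 4 — true.
(d) central: |A| = 7, |A ∩ B| = 7; needs A ⊆ B, i.e. every element of A is in B (|A ∖ B| = 0) — true.
(e) north: |A| = 9, |A ∩ B| = 7; needs |A ∖ B| = 2 — true.

3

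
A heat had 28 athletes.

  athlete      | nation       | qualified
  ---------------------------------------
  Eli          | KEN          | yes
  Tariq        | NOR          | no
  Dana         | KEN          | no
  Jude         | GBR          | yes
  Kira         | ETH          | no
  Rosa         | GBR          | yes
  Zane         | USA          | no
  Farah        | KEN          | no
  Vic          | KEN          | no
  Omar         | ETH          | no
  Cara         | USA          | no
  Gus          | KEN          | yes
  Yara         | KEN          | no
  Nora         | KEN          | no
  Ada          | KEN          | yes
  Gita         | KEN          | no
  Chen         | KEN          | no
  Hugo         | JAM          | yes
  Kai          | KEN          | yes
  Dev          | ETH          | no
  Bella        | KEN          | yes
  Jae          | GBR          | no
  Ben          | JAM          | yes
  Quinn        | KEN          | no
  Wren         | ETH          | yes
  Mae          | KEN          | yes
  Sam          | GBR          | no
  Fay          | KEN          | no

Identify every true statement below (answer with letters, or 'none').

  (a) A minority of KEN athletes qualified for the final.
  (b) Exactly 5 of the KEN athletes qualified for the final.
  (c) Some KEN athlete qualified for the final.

|A| = 15, |A ∩ B| = 6, |A ∖ B| = 9.
(a) |A ∩ B| < |A ∖ B|: holds.
(b) |A ∩ B| = 5: fails.
(c) A ∩ B ≠ ∅ (|A ∩ B| ≥ 1): holds.

(a), (c)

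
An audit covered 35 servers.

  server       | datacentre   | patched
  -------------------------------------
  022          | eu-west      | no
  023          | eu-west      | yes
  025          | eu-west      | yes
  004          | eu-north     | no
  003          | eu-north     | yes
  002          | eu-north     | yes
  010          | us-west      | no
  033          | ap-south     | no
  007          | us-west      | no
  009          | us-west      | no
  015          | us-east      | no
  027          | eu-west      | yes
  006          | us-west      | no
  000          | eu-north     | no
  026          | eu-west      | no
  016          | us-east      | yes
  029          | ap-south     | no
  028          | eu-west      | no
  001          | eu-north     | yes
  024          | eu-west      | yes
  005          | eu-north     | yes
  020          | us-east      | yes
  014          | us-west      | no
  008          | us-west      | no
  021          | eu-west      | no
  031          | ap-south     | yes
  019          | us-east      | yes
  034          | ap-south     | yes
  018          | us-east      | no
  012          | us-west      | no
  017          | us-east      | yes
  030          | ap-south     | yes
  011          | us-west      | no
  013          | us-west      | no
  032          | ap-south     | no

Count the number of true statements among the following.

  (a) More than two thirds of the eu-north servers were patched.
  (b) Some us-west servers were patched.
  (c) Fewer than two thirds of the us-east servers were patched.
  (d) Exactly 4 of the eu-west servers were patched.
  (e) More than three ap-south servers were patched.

1

(a) eu-north: |A| = 6, |A ∩ B| = 4; needs |A ∩ B| / |A| > 2/3 — false.
(b) us-west: |A| = 9, |A ∩ B| = 0; needs A ∩ B ≠ ∅ (|A ∩ B| ≥ 1) — false.
(c) us-east: |A| = 6, |A ∩ B| = 4; needs |A ∩ B| / |A| < 2/3 — false.
(d) eu-west: |A| = 8, |A ∩ B| = 4; needs |A ∩ B| = 4 — true.
(e) ap-south: |A| = 6, |A ∩ B| = 3; needs |A ∩ B| > 3 — false.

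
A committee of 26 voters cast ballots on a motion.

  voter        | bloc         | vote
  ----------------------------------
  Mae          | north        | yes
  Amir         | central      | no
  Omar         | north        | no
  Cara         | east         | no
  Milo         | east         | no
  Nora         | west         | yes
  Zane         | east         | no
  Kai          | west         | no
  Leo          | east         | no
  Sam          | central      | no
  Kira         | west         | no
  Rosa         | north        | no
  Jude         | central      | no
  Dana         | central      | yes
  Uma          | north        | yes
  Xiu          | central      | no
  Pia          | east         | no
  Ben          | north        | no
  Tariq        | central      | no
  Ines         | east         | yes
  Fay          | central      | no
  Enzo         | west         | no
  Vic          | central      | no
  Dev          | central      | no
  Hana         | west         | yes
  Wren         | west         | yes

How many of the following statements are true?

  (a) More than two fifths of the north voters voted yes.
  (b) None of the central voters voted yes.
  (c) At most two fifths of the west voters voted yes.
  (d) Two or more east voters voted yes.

(a) north: |A| = 5, |A ∩ B| = 2; needs |A ∩ B| / |A| > 2/5 — false.
(b) central: |A| = 9, |A ∩ B| = 1; needs A ∩ B = ∅ (|A ∩ B| = 0) — false.
(c) west: |A| = 6, |A ∩ B| = 3; needs |A ∩ B| / |A| ≤ 2/5 — false.
(d) east: |A| = 6, |A ∩ B| = 1; needs |A ∩ B| ≥ 2 — false.

0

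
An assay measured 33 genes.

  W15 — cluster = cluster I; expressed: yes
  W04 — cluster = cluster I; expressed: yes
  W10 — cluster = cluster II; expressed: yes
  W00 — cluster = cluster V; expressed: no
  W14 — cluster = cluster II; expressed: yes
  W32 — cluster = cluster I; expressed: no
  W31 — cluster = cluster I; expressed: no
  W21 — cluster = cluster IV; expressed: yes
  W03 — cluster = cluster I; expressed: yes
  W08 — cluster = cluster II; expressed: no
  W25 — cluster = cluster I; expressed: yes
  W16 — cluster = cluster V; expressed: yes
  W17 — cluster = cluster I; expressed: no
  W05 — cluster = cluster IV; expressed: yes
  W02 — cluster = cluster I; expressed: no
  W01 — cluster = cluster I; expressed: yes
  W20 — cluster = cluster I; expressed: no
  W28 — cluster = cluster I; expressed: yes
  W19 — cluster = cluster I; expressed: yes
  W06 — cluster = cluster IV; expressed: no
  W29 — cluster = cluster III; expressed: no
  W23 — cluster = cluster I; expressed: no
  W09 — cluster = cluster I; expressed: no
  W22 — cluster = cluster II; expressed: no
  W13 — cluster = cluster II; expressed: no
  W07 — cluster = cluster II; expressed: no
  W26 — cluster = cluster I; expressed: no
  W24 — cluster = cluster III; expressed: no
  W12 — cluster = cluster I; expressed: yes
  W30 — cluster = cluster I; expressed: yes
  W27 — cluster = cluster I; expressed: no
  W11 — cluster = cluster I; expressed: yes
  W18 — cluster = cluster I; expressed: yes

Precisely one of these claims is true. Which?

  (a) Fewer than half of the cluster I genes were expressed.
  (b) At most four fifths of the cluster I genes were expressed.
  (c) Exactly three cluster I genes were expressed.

|A| = 20, |A ∩ B| = 11, |A ∖ B| = 9.
(a) requires |A ∩ B| < |A ∖ B|: false.
(b) requires |A ∩ B| / |A| ≤ 4/5: true.
(c) requires |A ∩ B| = 3: false.

(b)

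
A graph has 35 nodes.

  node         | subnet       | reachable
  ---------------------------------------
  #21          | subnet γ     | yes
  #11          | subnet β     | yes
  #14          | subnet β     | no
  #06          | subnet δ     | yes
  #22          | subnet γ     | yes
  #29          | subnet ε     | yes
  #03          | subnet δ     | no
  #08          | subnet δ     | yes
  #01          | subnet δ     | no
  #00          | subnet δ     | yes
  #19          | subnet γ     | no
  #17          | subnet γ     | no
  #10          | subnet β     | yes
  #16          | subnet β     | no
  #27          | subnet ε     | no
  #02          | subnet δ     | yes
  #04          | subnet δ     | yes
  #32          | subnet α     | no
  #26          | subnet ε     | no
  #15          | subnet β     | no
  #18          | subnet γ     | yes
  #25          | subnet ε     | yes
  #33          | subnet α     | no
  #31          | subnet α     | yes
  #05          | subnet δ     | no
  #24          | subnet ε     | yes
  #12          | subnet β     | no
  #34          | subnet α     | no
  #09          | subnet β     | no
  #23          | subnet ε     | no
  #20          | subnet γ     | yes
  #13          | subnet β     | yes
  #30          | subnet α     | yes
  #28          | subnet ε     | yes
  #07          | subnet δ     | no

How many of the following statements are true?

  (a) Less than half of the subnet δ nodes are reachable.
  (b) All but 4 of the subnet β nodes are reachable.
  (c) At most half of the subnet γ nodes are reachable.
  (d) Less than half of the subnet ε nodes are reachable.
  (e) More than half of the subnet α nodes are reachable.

0

(a) subnet δ: |A| = 9, |A ∩ B| = 5; needs |A ∩ B| < |A ∖ B| — false.
(b) subnet β: |A| = 8, |A ∩ B| = 3; needs |A ∖ B| = 4 — false.
(c) subnet γ: |A| = 6, |A ∩ B| = 4; needs |A ∩ B| ≤ |A ∖ B| — false.
(d) subnet ε: |A| = 7, |A ∩ B| = 4; needs |A ∩ B| < |A ∖ B| — false.
(e) subnet α: |A| = 5, |A ∩ B| = 2; needs |A ∩ B| > |A ∖ B| — false.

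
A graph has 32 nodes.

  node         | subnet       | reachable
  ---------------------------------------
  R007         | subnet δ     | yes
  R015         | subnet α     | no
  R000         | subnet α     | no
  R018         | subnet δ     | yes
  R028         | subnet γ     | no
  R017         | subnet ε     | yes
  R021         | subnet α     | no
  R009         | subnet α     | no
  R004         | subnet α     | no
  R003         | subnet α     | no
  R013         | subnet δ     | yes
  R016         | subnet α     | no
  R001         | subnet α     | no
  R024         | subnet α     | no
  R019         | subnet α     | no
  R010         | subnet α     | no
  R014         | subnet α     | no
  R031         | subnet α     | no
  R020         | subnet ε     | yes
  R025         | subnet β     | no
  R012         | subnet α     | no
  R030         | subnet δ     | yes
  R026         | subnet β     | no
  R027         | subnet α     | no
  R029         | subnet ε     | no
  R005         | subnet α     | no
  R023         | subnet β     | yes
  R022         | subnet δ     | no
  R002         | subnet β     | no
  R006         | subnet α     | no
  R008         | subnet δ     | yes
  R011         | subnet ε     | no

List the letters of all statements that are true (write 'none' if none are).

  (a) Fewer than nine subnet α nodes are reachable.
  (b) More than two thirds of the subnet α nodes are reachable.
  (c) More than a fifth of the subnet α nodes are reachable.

|A| = 17, |A ∩ B| = 0, |A ∖ B| = 17.
(a) |A ∩ B| < 9: holds.
(b) |A ∩ B| / |A| > 2/3: fails.
(c) |A ∩ B| / |A| > 1/5: fails.

(a)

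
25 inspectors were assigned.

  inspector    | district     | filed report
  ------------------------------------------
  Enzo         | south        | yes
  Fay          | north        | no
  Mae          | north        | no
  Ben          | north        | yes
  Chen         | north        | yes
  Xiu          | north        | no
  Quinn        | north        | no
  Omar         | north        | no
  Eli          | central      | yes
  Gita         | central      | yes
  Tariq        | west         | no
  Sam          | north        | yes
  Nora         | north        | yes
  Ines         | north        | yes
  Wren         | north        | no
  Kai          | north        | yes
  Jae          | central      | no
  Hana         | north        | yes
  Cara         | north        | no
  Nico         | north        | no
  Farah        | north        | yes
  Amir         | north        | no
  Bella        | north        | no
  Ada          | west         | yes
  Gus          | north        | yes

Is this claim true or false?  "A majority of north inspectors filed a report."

The determiner here denotes the relation: |A ∩ B| > |A ∖ B|.
|A| = 19, |A ∩ B| = 9, |A ∖ B| = 10.
9 < 10, so the statement is false.

False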